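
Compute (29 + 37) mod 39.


29 + 37 = 66
66 mod 39 = 27


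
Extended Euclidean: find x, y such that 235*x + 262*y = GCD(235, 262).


Tabular extended Euclidean (each row: r = 235*s + 262*t):
r=235, s=1, t=0
r=262, s=0, t=1
q=0: r=235, s=1, t=0   [235*(1) + 262*(0) = 235]
q=1: r=27, s=-1, t=1   [235*(-1) + 262*(1) = 27]
q=8: r=19, s=9, t=-8   [235*(9) + 262*(-8) = 19]
q=1: r=8, s=-10, t=9   [235*(-10) + 262*(9) = 8]
q=2: r=3, s=29, t=-26   [235*(29) + 262*(-26) = 3]
q=2: r=2, s=-68, t=61   [235*(-68) + 262*(61) = 2]
q=1: r=1, s=97, t=-87   [235*(97) + 262*(-87) = 1]
q=2: r=0, s=-262, t=235   [235*(-262) + 262*(235) = 0]
GCD = 1; from the row with r=1: x=97, y=-87
Check: 235*(97) + 262*(-87) = 22795 - 22794 = 1

GCD = 1, x = 97, y = -87


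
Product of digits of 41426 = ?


4 × 1 × 4 × 2 × 6 = 192


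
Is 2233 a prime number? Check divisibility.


2233 / 7 = 319 (exact division)
2233 is NOT prime.

No, 2233 is not prime


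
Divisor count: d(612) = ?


612 = 2^2 × 3^2 × 17^1
d(612) = (2+1) × (2+1) × (1+1) = 18

18 divisors


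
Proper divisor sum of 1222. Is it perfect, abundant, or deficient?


Proper divisors: 1, 2, 13, 26, 47, 94, 611
Sum = 1 + 2 + 13 + 26 + 47 + 94 + 611 = 794
794 < 1222 → deficient

s(1222) = 794 (deficient)


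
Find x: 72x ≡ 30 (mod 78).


GCD(72, 78) = 6 divides 30
Divide: 12x ≡ 5 (mod 13)
x ≡ 8 (mod 13)


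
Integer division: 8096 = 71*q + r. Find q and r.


8096 = 71 * 114 + 2
Check: 8094 + 2 = 8096

q = 114, r = 2


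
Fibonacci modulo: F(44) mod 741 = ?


F(k) mod 741 for k=1..44:
1, 1, 2, 3, 5, 8, 13, 21, 34, 55, 89, 144, 233, 377, 610, 246, 115, 361, 476, 96, 572, 668, 499, 426, 184, 610, 53, 663, 716, 638, 613, 510, 382, 151, 533, 684, 476, 419, 154, 573, 727, 559, 545, 363
F(44) mod 741 = 363


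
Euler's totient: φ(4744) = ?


4744 = 2^3 × 593
Prime factors: 2, 593
φ(4744) = 4744 × (1-1/2) × (1-1/593)
= 4744 × 1/2 × 592/593 = 2368

φ(4744) = 2368


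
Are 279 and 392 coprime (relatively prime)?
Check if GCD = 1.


Euclidean algorithm:
392 = 1 * 279 + 113
279 = 2 * 113 + 53
113 = 2 * 53 + 7
53 = 7 * 7 + 4
7 = 1 * 4 + 3
4 = 1 * 3 + 1
3 = 3 * 1 + 0
GCD(279, 392) = 1

Yes, coprime (GCD = 1)


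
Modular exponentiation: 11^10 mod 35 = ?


11^1 mod 35 = 11
11^2 mod 35 = 16
11^3 mod 35 = 1
11^4 mod 35 = 11
11^5 mod 35 = 16
11^6 mod 35 = 1
11^7 mod 35 = 11
11^8 mod 35 = 16
11^9 mod 35 = 1
11^10 mod 35 = 11


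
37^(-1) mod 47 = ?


Use the extended Euclidean algorithm on (47, 37); each row r = 47*s + 37*t:
r=47, s=1, t=0
r=37, s=0, t=1
q=1: r=10, s=1, t=-1   [47*(1) + 37*(-1) = 10]
q=3: r=7, s=-3, t=4   [47*(-3) + 37*(4) = 7]
q=1: r=3, s=4, t=-5   [47*(4) + 37*(-5) = 3]
q=2: r=1, s=-11, t=14   [47*(-11) + 37*(14) = 1]
q=3: r=0, s=37, t=-47   [47*(37) + 37*(-47) = 0]
GCD = 1 with t = 14, so 37*(14) ≡ 1 (mod 47)
Inverse = 14 mod 47 = 14
Check: 37 * 14 = 518 ≡ 1 (mod 47)

37^(-1) ≡ 14 (mod 47)


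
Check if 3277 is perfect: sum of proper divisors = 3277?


Proper divisors of 3277: 1, 29, 113
Sum = 1 + 29 + 113 = 143

No, 3277 is not perfect (143 ≠ 3277)


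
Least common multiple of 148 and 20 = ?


GCD(148, 20) = 4
LCM = 148*20/4 = 2960/4 = 740

LCM = 740


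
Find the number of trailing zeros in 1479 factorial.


floor(1479/5) = 295
floor(1479/25) = 59
floor(1479/125) = 11
floor(1479/625) = 2
Total = 367

367 trailing zeros


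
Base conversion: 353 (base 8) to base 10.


353 (base 8) = 235 (decimal)
235 (decimal) = 235 (base 10)


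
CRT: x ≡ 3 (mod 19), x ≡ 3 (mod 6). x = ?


M = 19*6 = 114
M1 = M/19 = 6, M2 = M/6 = 19
M1^(-1) mod 19 = 16, M2^(-1) mod 6 = 1
x = 3*6*16 + 3*19*1 = 345
345 mod 114 = 3
Check: 3 mod 19 = 3 ✓, 3 mod 6 = 3 ✓

x ≡ 3 (mod 114)


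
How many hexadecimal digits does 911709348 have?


911709348 in base 16 = 365794A4
Number of digits = 8

8 digits (base 16)


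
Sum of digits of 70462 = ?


7 + 0 + 4 + 6 + 2 = 19


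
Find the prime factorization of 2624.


2624 / 2 = 1312
1312 / 2 = 656
656 / 2 = 328
328 / 2 = 164
164 / 2 = 82
82 / 2 = 41
41 / 41 = 1
2624 = 2^6 × 41


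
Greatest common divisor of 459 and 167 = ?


459 = 2 * 167 + 125
167 = 1 * 125 + 42
125 = 2 * 42 + 41
42 = 1 * 41 + 1
41 = 41 * 1 + 0
GCD = 1


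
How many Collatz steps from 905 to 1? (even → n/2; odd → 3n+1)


905 → 2716 → 1358 → 679 → 2038 → 1019 → 3058 → 1529 → 4588 → 2294 → 1147 → 3442 → 1721 → 5164 → 2582 → 1291 → 3874 → 1937 → 5812 → 2906 → 1453 → 4360 → 2180 → 1090 → 545 → 1636 → 818 → 409 → 1228 → 614 → 307 → 922 → 461 → 1384 → 692 → 346 → 173 → 520 → 260 → 130 → 65 → 196 → 98 → 49 → 148 → 74 → 37 → 112 → 56 → 28 → 14 → 7 → 22 → 11 → 34 → 17 → 52 → 26 → 13 → 40 → 20 → 10 → 5 → 16 → 8 → 4 → 2 → 1
Total steps = 67

67 steps


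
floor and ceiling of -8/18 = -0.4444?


-8/18 = -0.4444
floor = -1
ceil = 0

floor = -1, ceil = 0


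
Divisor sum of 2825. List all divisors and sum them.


Divisors of 2825: 1, 5, 25, 113, 565, 2825
Sum = 1 + 5 + 25 + 113 + 565 + 2825 = 3534

σ(2825) = 3534


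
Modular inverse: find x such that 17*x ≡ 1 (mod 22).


Use the extended Euclidean algorithm on (22, 17); each row r = 22*s + 17*t:
r=22, s=1, t=0
r=17, s=0, t=1
q=1: r=5, s=1, t=-1   [22*(1) + 17*(-1) = 5]
q=3: r=2, s=-3, t=4   [22*(-3) + 17*(4) = 2]
q=2: r=1, s=7, t=-9   [22*(7) + 17*(-9) = 1]
q=2: r=0, s=-17, t=22   [22*(-17) + 17*(22) = 0]
GCD = 1 with t = -9, so 17*(-9) ≡ 1 (mod 22)
Inverse = -9 mod 22 = 13
Check: 17 * 13 = 221 ≡ 1 (mod 22)

17^(-1) ≡ 13 (mod 22)


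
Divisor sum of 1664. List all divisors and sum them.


Divisors of 1664: 1, 2, 4, 8, 13, 16, 26, 32, 52, 64, 104, 128, 208, 416, 832, 1664
Sum = 1 + 2 + 4 + 8 + 13 + 16 + 26 + 32 + 52 + 64 + 104 + 128 + 208 + 416 + 832 + 1664 = 3570

σ(1664) = 3570


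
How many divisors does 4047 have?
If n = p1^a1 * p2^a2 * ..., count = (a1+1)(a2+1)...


4047 = 3^1 × 19^1 × 71^1
d(4047) = (1+1) × (1+1) × (1+1) = 8

8 divisors


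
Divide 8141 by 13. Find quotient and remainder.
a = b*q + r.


8141 = 13 * 626 + 3
Check: 8138 + 3 = 8141

q = 626, r = 3


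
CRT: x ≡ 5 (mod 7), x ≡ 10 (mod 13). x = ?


M = 7*13 = 91
M1 = M/7 = 13, M2 = M/13 = 7
M1^(-1) mod 7 = 6, M2^(-1) mod 13 = 2
x = 5*13*6 + 10*7*2 = 530
530 mod 91 = 75
Check: 75 mod 7 = 5 ✓, 75 mod 13 = 10 ✓

x ≡ 75 (mod 91)


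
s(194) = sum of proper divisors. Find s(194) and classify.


Proper divisors: 1, 2, 97
Sum = 1 + 2 + 97 = 100
100 < 194 → deficient

s(194) = 100 (deficient)


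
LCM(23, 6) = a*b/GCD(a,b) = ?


GCD(23, 6) = 1
LCM = 23*6/1 = 138/1 = 138

LCM = 138


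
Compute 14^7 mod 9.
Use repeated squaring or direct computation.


14^1 mod 9 = 5
14^2 mod 9 = 7
14^3 mod 9 = 8
14^4 mod 9 = 4
14^5 mod 9 = 2
14^6 mod 9 = 1
14^7 mod 9 = 5


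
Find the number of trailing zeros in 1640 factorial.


floor(1640/5) = 328
floor(1640/25) = 65
floor(1640/125) = 13
floor(1640/625) = 2
Total = 408

408 trailing zeros


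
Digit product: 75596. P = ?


7 × 5 × 5 × 9 × 6 = 9450


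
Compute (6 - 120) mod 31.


6 - 120 = -114
-114 mod 31 = 10


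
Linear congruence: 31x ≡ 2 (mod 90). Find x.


GCD(31, 90) = 1, unique solution
a^(-1) mod 90 = 61
x = 61 * 2 mod 90 = 32

x ≡ 32 (mod 90)


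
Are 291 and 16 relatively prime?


Euclidean algorithm:
291 = 18 * 16 + 3
16 = 5 * 3 + 1
3 = 3 * 1 + 0
GCD(291, 16) = 1

Yes, coprime (GCD = 1)


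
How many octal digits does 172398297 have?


172398297 in base 8 = 1221513331
Number of digits = 10

10 digits (base 8)


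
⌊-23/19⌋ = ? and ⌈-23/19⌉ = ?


-23/19 = -1.2105
floor = -2
ceil = -1

floor = -2, ceil = -1


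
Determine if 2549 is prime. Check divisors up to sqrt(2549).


Check divisors up to sqrt(2549) = 50.4876
No divisors found.
2549 is prime.

Yes, 2549 is prime


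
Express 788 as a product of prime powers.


788 / 2 = 394
394 / 2 = 197
197 / 197 = 1
788 = 2^2 × 197


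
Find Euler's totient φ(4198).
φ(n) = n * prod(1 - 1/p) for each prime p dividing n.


4198 = 2 × 2099
Prime factors: 2, 2099
φ(4198) = 4198 × (1-1/2) × (1-1/2099)
= 4198 × 1/2 × 2098/2099 = 2098

φ(4198) = 2098


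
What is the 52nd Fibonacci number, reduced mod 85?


F(k) mod 85 for k=1..52:
1, 1, 2, 3, 5, 8, 13, 21, 34, 55, 4, 59, 63, 37, 15, 52, 67, 34, 16, 50, 66, 31, 12, 43, 55, 13, 68, 81, 64, 60, 39, 14, 53, 67, 35, 17, 52, 69, 36, 20, 56, 76, 47, 38, 0, 38, 38, 76, 29, 20, 49, 69
F(52) mod 85 = 69


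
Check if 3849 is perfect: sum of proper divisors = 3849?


Proper divisors of 3849: 1, 3, 1283
Sum = 1 + 3 + 1283 = 1287

No, 3849 is not perfect (1287 ≠ 3849)


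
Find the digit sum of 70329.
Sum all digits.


7 + 0 + 3 + 2 + 9 = 21


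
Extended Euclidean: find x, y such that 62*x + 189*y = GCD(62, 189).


Tabular extended Euclidean (each row: r = 62*s + 189*t):
r=62, s=1, t=0
r=189, s=0, t=1
q=0: r=62, s=1, t=0   [62*(1) + 189*(0) = 62]
q=3: r=3, s=-3, t=1   [62*(-3) + 189*(1) = 3]
q=20: r=2, s=61, t=-20   [62*(61) + 189*(-20) = 2]
q=1: r=1, s=-64, t=21   [62*(-64) + 189*(21) = 1]
q=2: r=0, s=189, t=-62   [62*(189) + 189*(-62) = 0]
GCD = 1; from the row with r=1: x=-64, y=21
Check: 62*(-64) + 189*(21) = -3968 + 3969 = 1

GCD = 1, x = -64, y = 21


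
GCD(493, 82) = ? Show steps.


493 = 6 * 82 + 1
82 = 82 * 1 + 0
GCD = 1


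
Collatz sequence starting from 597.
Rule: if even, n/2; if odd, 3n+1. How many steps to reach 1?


597 → 1792 → 896 → 448 → 224 → 112 → 56 → 28 → 14 → 7 → 22 → 11 → 34 → 17 → 52 → 26 → 13 → 40 → 20 → 10 → 5 → 16 → 8 → 4 → 2 → 1
Total steps = 25

25 steps


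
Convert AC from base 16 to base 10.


AC (base 16) = 172 (decimal)
172 (decimal) = 172 (base 10)


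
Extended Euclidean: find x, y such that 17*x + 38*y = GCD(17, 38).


Tabular extended Euclidean (each row: r = 17*s + 38*t):
r=17, s=1, t=0
r=38, s=0, t=1
q=0: r=17, s=1, t=0   [17*(1) + 38*(0) = 17]
q=2: r=4, s=-2, t=1   [17*(-2) + 38*(1) = 4]
q=4: r=1, s=9, t=-4   [17*(9) + 38*(-4) = 1]
q=4: r=0, s=-38, t=17   [17*(-38) + 38*(17) = 0]
GCD = 1; from the row with r=1: x=9, y=-4
Check: 17*(9) + 38*(-4) = 153 - 152 = 1

GCD = 1, x = 9, y = -4


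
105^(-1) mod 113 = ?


Use the extended Euclidean algorithm on (113, 105); each row r = 113*s + 105*t:
r=113, s=1, t=0
r=105, s=0, t=1
q=1: r=8, s=1, t=-1   [113*(1) + 105*(-1) = 8]
q=13: r=1, s=-13, t=14   [113*(-13) + 105*(14) = 1]
q=8: r=0, s=105, t=-113   [113*(105) + 105*(-113) = 0]
GCD = 1 with t = 14, so 105*(14) ≡ 1 (mod 113)
Inverse = 14 mod 113 = 14
Check: 105 * 14 = 1470 ≡ 1 (mod 113)

105^(-1) ≡ 14 (mod 113)


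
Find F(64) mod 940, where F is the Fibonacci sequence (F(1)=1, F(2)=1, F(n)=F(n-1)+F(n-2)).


F(k) mod 940 for k=1..64:
1, 1, 2, 3, 5, 8, 13, 21, 34, 55, 89, 144, 233, 377, 610, 47, 657, 704, 421, 185, 606, 791, 457, 308, 765, 133, 898, 91, 49, 140, 189, 329, 518, 847, 425, 332, 757, 149, 906, 115, 81, 196, 277, 473, 750, 283, 93, 376, 469, 845, 374, 279, 653, 932, 645, 637, 342, 39, 381, 420, 801, 281, 142, 423
F(64) mod 940 = 423


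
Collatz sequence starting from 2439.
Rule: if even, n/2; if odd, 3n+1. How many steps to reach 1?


2439 → 7318 → 3659 → 10978 → 5489 → 16468 → 8234 → 4117 → 12352 → 6176 → 3088 → 1544 → 772 → 386 → 193 → 580 → 290 → 145 → 436 → 218 → 109 → 328 → 164 → 82 → 41 → 124 → 62 → 31 → 94 → 47 → 142 → 71 → 214 → 107 → 322 → 161 → 484 → 242 → 121 → 364 → 182 → 91 → 274 → 137 → 412 → 206 → 103 → 310 → 155 → 466 → 233 → 700 → 350 → 175 → 526 → 263 → 790 → 395 → 1186 → 593 → 1780 → 890 → 445 → 1336 → 668 → 334 → 167 → 502 → 251 → 754 → 377 → 1132 → 566 → 283 → 850 → 425 → 1276 → 638 → 319 → 958 → 479 → 1438 → 719 → 2158 → 1079 → 3238 → 1619 → 4858 → 2429 → 7288 → 3644 → 1822 → 911 → 2734 → 1367 → 4102 → 2051 → 6154 → 3077 → 9232 → 4616 → 2308 → 1154 → 577 → 1732 → 866 → 433 → 1300 → 650 → 325 → 976 → 488 → 244 → 122 → 61 → 184 → 92 → 46 → 23 → 70 → 35 → 106 → 53 → 160 → 80 → 40 → 20 → 10 → 5 → 16 → 8 → 4 → 2 → 1
Total steps = 133

133 steps


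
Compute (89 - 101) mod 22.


89 - 101 = -12
-12 mod 22 = 10


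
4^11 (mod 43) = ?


4^1 mod 43 = 4
4^2 mod 43 = 16
4^3 mod 43 = 21
4^4 mod 43 = 41
4^5 mod 43 = 35
4^6 mod 43 = 11
4^7 mod 43 = 1
4^8 mod 43 = 4
4^9 mod 43 = 16
4^10 mod 43 = 21
4^11 mod 43 = 41


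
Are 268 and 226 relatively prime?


Euclidean algorithm:
268 = 1 * 226 + 42
226 = 5 * 42 + 16
42 = 2 * 16 + 10
16 = 1 * 10 + 6
10 = 1 * 6 + 4
6 = 1 * 4 + 2
4 = 2 * 2 + 0
GCD(268, 226) = 2

No, not coprime (GCD = 2)


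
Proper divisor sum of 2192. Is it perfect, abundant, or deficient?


Proper divisors: 1, 2, 4, 8, 16, 137, 274, 548, 1096
Sum = 1 + 2 + 4 + 8 + 16 + 137 + 274 + 548 + 1096 = 2086
2086 < 2192 → deficient

s(2192) = 2086 (deficient)


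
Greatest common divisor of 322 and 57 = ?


322 = 5 * 57 + 37
57 = 1 * 37 + 20
37 = 1 * 20 + 17
20 = 1 * 17 + 3
17 = 5 * 3 + 2
3 = 1 * 2 + 1
2 = 2 * 1 + 0
GCD = 1


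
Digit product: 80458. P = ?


8 × 0 × 4 × 5 × 8 = 0


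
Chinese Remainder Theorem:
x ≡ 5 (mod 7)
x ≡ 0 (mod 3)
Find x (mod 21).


M = 7*3 = 21
M1 = M/7 = 3, M2 = M/3 = 7
M1^(-1) mod 7 = 5, M2^(-1) mod 3 = 1
x = 5*3*5 + 0*7*1 = 75
75 mod 21 = 12
Check: 12 mod 7 = 5 ✓, 12 mod 3 = 0 ✓

x ≡ 12 (mod 21)


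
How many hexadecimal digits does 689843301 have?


689843301 in base 16 = 291E2C65
Number of digits = 8

8 digits (base 16)


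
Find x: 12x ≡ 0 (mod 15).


GCD(12, 15) = 3 divides 0
Divide: 4x ≡ 0 (mod 5)
x ≡ 0 (mod 5)


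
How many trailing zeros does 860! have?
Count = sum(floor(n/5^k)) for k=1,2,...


floor(860/5) = 172
floor(860/25) = 34
floor(860/125) = 6
floor(860/625) = 1
Total = 213

213 trailing zeros


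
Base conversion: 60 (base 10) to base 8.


60 (base 10) = 60 (decimal)
60 (decimal) = 74 (base 8)


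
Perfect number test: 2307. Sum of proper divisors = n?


Proper divisors of 2307: 1, 3, 769
Sum = 1 + 3 + 769 = 773

No, 2307 is not perfect (773 ≠ 2307)


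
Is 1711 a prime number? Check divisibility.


1711 / 29 = 59 (exact division)
1711 is NOT prime.

No, 1711 is not prime


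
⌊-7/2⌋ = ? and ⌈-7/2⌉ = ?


-7/2 = -3.5000
floor = -4
ceil = -3

floor = -4, ceil = -3


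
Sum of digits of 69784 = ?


6 + 9 + 7 + 8 + 4 = 34


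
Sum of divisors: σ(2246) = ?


Divisors of 2246: 1, 2, 1123, 2246
Sum = 1 + 2 + 1123 + 2246 = 3372

σ(2246) = 3372


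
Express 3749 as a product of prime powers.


3749 / 23 = 163
163 / 163 = 1
3749 = 23 × 163


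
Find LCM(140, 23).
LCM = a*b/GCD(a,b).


GCD(140, 23) = 1
LCM = 140*23/1 = 3220/1 = 3220

LCM = 3220


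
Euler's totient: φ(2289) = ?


2289 = 3 × 7 × 109
Prime factors: 3, 7, 109
φ(2289) = 2289 × (1-1/3) × (1-1/7) × (1-1/109)
= 2289 × 2/3 × 6/7 × 108/109 = 1296

φ(2289) = 1296


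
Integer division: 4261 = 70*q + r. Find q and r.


4261 = 70 * 60 + 61
Check: 4200 + 61 = 4261

q = 60, r = 61


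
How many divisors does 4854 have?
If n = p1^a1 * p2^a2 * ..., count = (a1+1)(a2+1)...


4854 = 2^1 × 3^1 × 809^1
d(4854) = (1+1) × (1+1) × (1+1) = 8

8 divisors


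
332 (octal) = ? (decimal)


332 (base 8) = 218 (decimal)
218 (decimal) = 218 (base 10)


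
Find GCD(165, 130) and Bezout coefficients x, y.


Tabular extended Euclidean (each row: r = 165*s + 130*t):
r=165, s=1, t=0
r=130, s=0, t=1
q=1: r=35, s=1, t=-1   [165*(1) + 130*(-1) = 35]
q=3: r=25, s=-3, t=4   [165*(-3) + 130*(4) = 25]
q=1: r=10, s=4, t=-5   [165*(4) + 130*(-5) = 10]
q=2: r=5, s=-11, t=14   [165*(-11) + 130*(14) = 5]
q=2: r=0, s=26, t=-33   [165*(26) + 130*(-33) = 0]
GCD = 5; from the row with r=5: x=-11, y=14
Check: 165*(-11) + 130*(14) = -1815 + 1820 = 5

GCD = 5, x = -11, y = 14


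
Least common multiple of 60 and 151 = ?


GCD(60, 151) = 1
LCM = 60*151/1 = 9060/1 = 9060

LCM = 9060


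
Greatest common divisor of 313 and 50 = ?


313 = 6 * 50 + 13
50 = 3 * 13 + 11
13 = 1 * 11 + 2
11 = 5 * 2 + 1
2 = 2 * 1 + 0
GCD = 1


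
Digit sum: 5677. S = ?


5 + 6 + 7 + 7 = 25


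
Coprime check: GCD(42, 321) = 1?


Euclidean algorithm:
321 = 7 * 42 + 27
42 = 1 * 27 + 15
27 = 1 * 15 + 12
15 = 1 * 12 + 3
12 = 4 * 3 + 0
GCD(42, 321) = 3

No, not coprime (GCD = 3)


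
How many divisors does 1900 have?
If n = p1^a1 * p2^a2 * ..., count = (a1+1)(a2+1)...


1900 = 2^2 × 5^2 × 19^1
d(1900) = (2+1) × (2+1) × (1+1) = 18

18 divisors


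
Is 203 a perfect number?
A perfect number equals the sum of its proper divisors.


Proper divisors of 203: 1, 7, 29
Sum = 1 + 7 + 29 = 37

No, 203 is not perfect (37 ≠ 203)


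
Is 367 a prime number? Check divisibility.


Check divisors up to sqrt(367) = 19.1572
No divisors found.
367 is prime.

Yes, 367 is prime


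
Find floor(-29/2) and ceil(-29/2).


-29/2 = -14.5000
floor = -15
ceil = -14

floor = -15, ceil = -14


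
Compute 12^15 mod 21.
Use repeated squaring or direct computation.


12^1 mod 21 = 12
12^2 mod 21 = 18
12^3 mod 21 = 6
12^4 mod 21 = 9
12^5 mod 21 = 3
12^6 mod 21 = 15
12^7 mod 21 = 12
12^8 mod 21 = 18
12^9 mod 21 = 6
12^10 mod 21 = 9
12^11 mod 21 = 3
12^12 mod 21 = 15
12^13 mod 21 = 12
12^14 mod 21 = 18
12^15 mod 21 = 6


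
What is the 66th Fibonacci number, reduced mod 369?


F(k) mod 369 for k=1..66:
1, 1, 2, 3, 5, 8, 13, 21, 34, 55, 89, 144, 233, 8, 241, 249, 121, 1, 122, 123, 245, 368, 244, 243, 118, 361, 110, 102, 212, 314, 157, 102, 259, 361, 251, 243, 125, 368, 124, 123, 247, 1, 248, 249, 128, 8, 136, 144, 280, 55, 335, 21, 356, 8, 364, 3, 367, 1, 368, 0, 368, 368, 367, 366, 364, 361
F(66) mod 369 = 361


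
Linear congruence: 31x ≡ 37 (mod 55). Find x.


GCD(31, 55) = 1, unique solution
a^(-1) mod 55 = 16
x = 16 * 37 mod 55 = 42

x ≡ 42 (mod 55)


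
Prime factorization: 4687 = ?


4687 / 43 = 109
109 / 109 = 1
4687 = 43 × 109


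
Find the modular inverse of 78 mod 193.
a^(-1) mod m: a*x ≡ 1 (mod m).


Use the extended Euclidean algorithm on (193, 78); each row r = 193*s + 78*t:
r=193, s=1, t=0
r=78, s=0, t=1
q=2: r=37, s=1, t=-2   [193*(1) + 78*(-2) = 37]
q=2: r=4, s=-2, t=5   [193*(-2) + 78*(5) = 4]
q=9: r=1, s=19, t=-47   [193*(19) + 78*(-47) = 1]
q=4: r=0, s=-78, t=193   [193*(-78) + 78*(193) = 0]
GCD = 1 with t = -47, so 78*(-47) ≡ 1 (mod 193)
Inverse = -47 mod 193 = 146
Check: 78 * 146 = 11388 ≡ 1 (mod 193)

78^(-1) ≡ 146 (mod 193)


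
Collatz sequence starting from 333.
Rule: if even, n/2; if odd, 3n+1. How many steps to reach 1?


333 → 1000 → 500 → 250 → 125 → 376 → 188 → 94 → 47 → 142 → 71 → 214 → 107 → 322 → 161 → 484 → 242 → 121 → 364 → 182 → 91 → 274 → 137 → 412 → 206 → 103 → 310 → 155 → 466 → 233 → 700 → 350 → 175 → 526 → 263 → 790 → 395 → 1186 → 593 → 1780 → 890 → 445 → 1336 → 668 → 334 → 167 → 502 → 251 → 754 → 377 → 1132 → 566 → 283 → 850 → 425 → 1276 → 638 → 319 → 958 → 479 → 1438 → 719 → 2158 → 1079 → 3238 → 1619 → 4858 → 2429 → 7288 → 3644 → 1822 → 911 → 2734 → 1367 → 4102 → 2051 → 6154 → 3077 → 9232 → 4616 → 2308 → 1154 → 577 → 1732 → 866 → 433 → 1300 → 650 → 325 → 976 → 488 → 244 → 122 → 61 → 184 → 92 → 46 → 23 → 70 → 35 → 106 → 53 → 160 → 80 → 40 → 20 → 10 → 5 → 16 → 8 → 4 → 2 → 1
Total steps = 112

112 steps


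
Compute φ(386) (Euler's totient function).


386 = 2 × 193
Prime factors: 2, 193
φ(386) = 386 × (1-1/2) × (1-1/193)
= 386 × 1/2 × 192/193 = 192

φ(386) = 192


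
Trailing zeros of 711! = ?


floor(711/5) = 142
floor(711/25) = 28
floor(711/125) = 5
floor(711/625) = 1
Total = 176

176 trailing zeros


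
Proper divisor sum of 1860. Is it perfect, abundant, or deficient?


Proper divisors: 1, 2, 3, 4, 5, 6, 10, 12, 15, 20, 30, 31, 60, 62, 93, 124, 155, 186, 310, 372, 465, 620, 930
Sum = 1 + 2 + 3 + 4 + 5 + 6 + 10 + 12 + 15 + 20 + 30 + 31 + 60 + 62 + 93 + 124 + 155 + 186 + 310 + 372 + 465 + 620 + 930 = 3516
3516 > 1860 → abundant

s(1860) = 3516 (abundant)


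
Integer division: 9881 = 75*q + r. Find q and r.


9881 = 75 * 131 + 56
Check: 9825 + 56 = 9881

q = 131, r = 56


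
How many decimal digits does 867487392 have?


867487392 has 9 digits in base 10
floor(log10(867487392)) + 1 = floor(8.9383) + 1 = 9

9 digits (base 10)


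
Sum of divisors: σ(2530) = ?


Divisors of 2530: 1, 2, 5, 10, 11, 22, 23, 46, 55, 110, 115, 230, 253, 506, 1265, 2530
Sum = 1 + 2 + 5 + 10 + 11 + 22 + 23 + 46 + 55 + 110 + 115 + 230 + 253 + 506 + 1265 + 2530 = 5184

σ(2530) = 5184


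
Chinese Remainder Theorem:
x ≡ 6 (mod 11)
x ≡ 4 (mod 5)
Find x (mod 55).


M = 11*5 = 55
M1 = M/11 = 5, M2 = M/5 = 11
M1^(-1) mod 11 = 9, M2^(-1) mod 5 = 1
x = 6*5*9 + 4*11*1 = 314
314 mod 55 = 39
Check: 39 mod 11 = 6 ✓, 39 mod 5 = 4 ✓

x ≡ 39 (mod 55)


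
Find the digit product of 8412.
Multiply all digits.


8 × 4 × 1 × 2 = 64


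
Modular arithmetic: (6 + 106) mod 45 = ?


6 + 106 = 112
112 mod 45 = 22


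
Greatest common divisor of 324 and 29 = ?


324 = 11 * 29 + 5
29 = 5 * 5 + 4
5 = 1 * 4 + 1
4 = 4 * 1 + 0
GCD = 1


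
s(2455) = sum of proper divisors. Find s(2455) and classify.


Proper divisors: 1, 5, 491
Sum = 1 + 5 + 491 = 497
497 < 2455 → deficient

s(2455) = 497 (deficient)


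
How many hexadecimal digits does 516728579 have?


516728579 in base 16 = 1ECCA703
Number of digits = 8

8 digits (base 16)


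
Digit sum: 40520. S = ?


4 + 0 + 5 + 2 + 0 = 11


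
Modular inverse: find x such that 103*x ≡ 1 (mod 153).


Use the extended Euclidean algorithm on (153, 103); each row r = 153*s + 103*t:
r=153, s=1, t=0
r=103, s=0, t=1
q=1: r=50, s=1, t=-1   [153*(1) + 103*(-1) = 50]
q=2: r=3, s=-2, t=3   [153*(-2) + 103*(3) = 3]
q=16: r=2, s=33, t=-49   [153*(33) + 103*(-49) = 2]
q=1: r=1, s=-35, t=52   [153*(-35) + 103*(52) = 1]
q=2: r=0, s=103, t=-153   [153*(103) + 103*(-153) = 0]
GCD = 1 with t = 52, so 103*(52) ≡ 1 (mod 153)
Inverse = 52 mod 153 = 52
Check: 103 * 52 = 5356 ≡ 1 (mod 153)

103^(-1) ≡ 52 (mod 153)


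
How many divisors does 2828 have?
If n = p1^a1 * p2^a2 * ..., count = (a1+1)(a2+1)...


2828 = 2^2 × 7^1 × 101^1
d(2828) = (2+1) × (1+1) × (1+1) = 12

12 divisors


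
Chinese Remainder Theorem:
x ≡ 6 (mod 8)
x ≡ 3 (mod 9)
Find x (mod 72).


M = 8*9 = 72
M1 = M/8 = 9, M2 = M/9 = 8
M1^(-1) mod 8 = 1, M2^(-1) mod 9 = 8
x = 6*9*1 + 3*8*8 = 246
246 mod 72 = 30
Check: 30 mod 8 = 6 ✓, 30 mod 9 = 3 ✓

x ≡ 30 (mod 72)


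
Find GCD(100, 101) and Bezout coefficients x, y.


Tabular extended Euclidean (each row: r = 100*s + 101*t):
r=100, s=1, t=0
r=101, s=0, t=1
q=0: r=100, s=1, t=0   [100*(1) + 101*(0) = 100]
q=1: r=1, s=-1, t=1   [100*(-1) + 101*(1) = 1]
q=100: r=0, s=101, t=-100   [100*(101) + 101*(-100) = 0]
GCD = 1; from the row with r=1: x=-1, y=1
Check: 100*(-1) + 101*(1) = -100 + 101 = 1

GCD = 1, x = -1, y = 1


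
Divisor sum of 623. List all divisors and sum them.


Divisors of 623: 1, 7, 89, 623
Sum = 1 + 7 + 89 + 623 = 720

σ(623) = 720


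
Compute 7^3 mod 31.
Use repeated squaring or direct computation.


7^1 mod 31 = 7
7^2 mod 31 = 18
7^3 mod 31 = 2


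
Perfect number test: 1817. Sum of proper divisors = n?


Proper divisors of 1817: 1, 23, 79
Sum = 1 + 23 + 79 = 103

No, 1817 is not perfect (103 ≠ 1817)


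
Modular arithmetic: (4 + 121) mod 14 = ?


4 + 121 = 125
125 mod 14 = 13


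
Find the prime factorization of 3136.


3136 / 2 = 1568
1568 / 2 = 784
784 / 2 = 392
392 / 2 = 196
196 / 2 = 98
98 / 2 = 49
49 / 7 = 7
7 / 7 = 1
3136 = 2^6 × 7^2


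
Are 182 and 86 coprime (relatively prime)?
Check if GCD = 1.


Euclidean algorithm:
182 = 2 * 86 + 10
86 = 8 * 10 + 6
10 = 1 * 6 + 4
6 = 1 * 4 + 2
4 = 2 * 2 + 0
GCD(182, 86) = 2

No, not coprime (GCD = 2)


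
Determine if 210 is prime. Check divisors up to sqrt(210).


210 / 2 = 105 (exact division)
210 is NOT prime.

No, 210 is not prime


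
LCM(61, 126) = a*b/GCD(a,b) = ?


GCD(61, 126) = 1
LCM = 61*126/1 = 7686/1 = 7686

LCM = 7686


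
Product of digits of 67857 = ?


6 × 7 × 8 × 5 × 7 = 11760


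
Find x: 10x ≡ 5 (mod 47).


GCD(10, 47) = 1, unique solution
a^(-1) mod 47 = 33
x = 33 * 5 mod 47 = 24

x ≡ 24 (mod 47)


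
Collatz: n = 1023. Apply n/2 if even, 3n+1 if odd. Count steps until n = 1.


1023 → 3070 → 1535 → 4606 → 2303 → 6910 → 3455 → 10366 → 5183 → 15550 → 7775 → 23326 → 11663 → 34990 → 17495 → 52486 → 26243 → 78730 → 39365 → 118096 → 59048 → 29524 → 14762 → 7381 → 22144 → 11072 → 5536 → 2768 → 1384 → 692 → 346 → 173 → 520 → 260 → 130 → 65 → 196 → 98 → 49 → 148 → 74 → 37 → 112 → 56 → 28 → 14 → 7 → 22 → 11 → 34 → 17 → 52 → 26 → 13 → 40 → 20 → 10 → 5 → 16 → 8 → 4 → 2 → 1
Total steps = 62

62 steps


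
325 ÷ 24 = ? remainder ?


325 = 24 * 13 + 13
Check: 312 + 13 = 325

q = 13, r = 13


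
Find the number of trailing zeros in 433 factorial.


floor(433/5) = 86
floor(433/25) = 17
floor(433/125) = 3
Total = 106

106 trailing zeros


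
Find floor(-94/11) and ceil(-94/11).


-94/11 = -8.5455
floor = -9
ceil = -8

floor = -9, ceil = -8


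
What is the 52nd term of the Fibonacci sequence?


Sequence: 1, 1, 2, 3, 5, 8, 13, 21, 34, 55, 89, 144, 233, 377, 610, 987, 1597, 2584, 4181, 6765, 10946, 17711, 28657, 46368, 75025, 121393, 196418, 317811, 514229, 832040, 1346269, 2178309, 3524578, 5702887, 9227465, 14930352, 24157817, 39088169, 63245986, 102334155, 165580141, 267914296, 433494437, 701408733, 1134903170, 1836311903, 2971215073, 4807526976, 7778742049, 12586269025, 20365011074, 32951280099
F(52) = 32951280099


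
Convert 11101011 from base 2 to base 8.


11101011 (base 2) = 235 (decimal)
235 (decimal) = 353 (base 8)


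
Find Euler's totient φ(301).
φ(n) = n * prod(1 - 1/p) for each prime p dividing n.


301 = 7 × 43
Prime factors: 7, 43
φ(301) = 301 × (1-1/7) × (1-1/43)
= 301 × 6/7 × 42/43 = 252

φ(301) = 252


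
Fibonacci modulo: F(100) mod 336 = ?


F(k) mod 336 for k=1..100:
1, 1, 2, 3, 5, 8, 13, 21, 34, 55, 89, 144, 233, 41, 274, 315, 253, 232, 149, 45, 194, 239, 97, 0, 97, 97, 194, 291, 149, 104, 253, 21, 274, 295, 233, 192, 89, 281, 34, 315, 13, 328, 5, 333, 2, 335, 1, 0, 1, 1, 2, 3, 5, 8, 13, 21, 34, 55, 89, 144, 233, 41, 274, 315, 253, 232, 149, 45, 194, 239, 97, 0, 97, 97, 194, 291, 149, 104, 253, 21, 274, 295, 233, 192, 89, 281, 34, 315, 13, 328, 5, 333, 2, 335, 1, 0, 1, 1, 2, 3
F(100) mod 336 = 3


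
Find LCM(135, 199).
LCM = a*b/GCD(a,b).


GCD(135, 199) = 1
LCM = 135*199/1 = 26865/1 = 26865

LCM = 26865


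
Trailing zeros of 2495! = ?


floor(2495/5) = 499
floor(2495/25) = 99
floor(2495/125) = 19
floor(2495/625) = 3
Total = 620

620 trailing zeros


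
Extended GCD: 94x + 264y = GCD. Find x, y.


Tabular extended Euclidean (each row: r = 94*s + 264*t):
r=94, s=1, t=0
r=264, s=0, t=1
q=0: r=94, s=1, t=0   [94*(1) + 264*(0) = 94]
q=2: r=76, s=-2, t=1   [94*(-2) + 264*(1) = 76]
q=1: r=18, s=3, t=-1   [94*(3) + 264*(-1) = 18]
q=4: r=4, s=-14, t=5   [94*(-14) + 264*(5) = 4]
q=4: r=2, s=59, t=-21   [94*(59) + 264*(-21) = 2]
q=2: r=0, s=-132, t=47   [94*(-132) + 264*(47) = 0]
GCD = 2; from the row with r=2: x=59, y=-21
Check: 94*(59) + 264*(-21) = 5546 - 5544 = 2

GCD = 2, x = 59, y = -21


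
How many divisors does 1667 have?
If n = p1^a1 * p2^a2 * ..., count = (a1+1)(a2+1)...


1667 = 1667^1
d(1667) = (1+1) = 2

2 divisors


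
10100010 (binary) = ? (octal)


10100010 (base 2) = 162 (decimal)
162 (decimal) = 242 (base 8)


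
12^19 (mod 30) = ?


12^1 mod 30 = 12
12^2 mod 30 = 24
12^3 mod 30 = 18
12^4 mod 30 = 6
12^5 mod 30 = 12
12^6 mod 30 = 24
12^7 mod 30 = 18
12^8 mod 30 = 6
12^9 mod 30 = 12
12^10 mod 30 = 24
12^11 mod 30 = 18
12^12 mod 30 = 6
12^13 mod 30 = 12
12^14 mod 30 = 24
12^15 mod 30 = 18
12^16 mod 30 = 6
12^17 mod 30 = 12
12^18 mod 30 = 24
12^19 mod 30 = 18


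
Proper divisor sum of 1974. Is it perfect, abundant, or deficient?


Proper divisors: 1, 2, 3, 6, 7, 14, 21, 42, 47, 94, 141, 282, 329, 658, 987
Sum = 1 + 2 + 3 + 6 + 7 + 14 + 21 + 42 + 47 + 94 + 141 + 282 + 329 + 658 + 987 = 2634
2634 > 1974 → abundant

s(1974) = 2634 (abundant)


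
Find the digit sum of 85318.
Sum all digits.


8 + 5 + 3 + 1 + 8 = 25


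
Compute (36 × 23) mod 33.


36 × 23 = 828
828 mod 33 = 3


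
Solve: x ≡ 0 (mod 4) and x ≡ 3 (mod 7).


M = 4*7 = 28
M1 = M/4 = 7, M2 = M/7 = 4
M1^(-1) mod 4 = 3, M2^(-1) mod 7 = 2
x = 0*7*3 + 3*4*2 = 24
24 mod 28 = 24
Check: 24 mod 4 = 0 ✓, 24 mod 7 = 3 ✓

x ≡ 24 (mod 28)


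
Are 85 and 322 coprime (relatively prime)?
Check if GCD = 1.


Euclidean algorithm:
322 = 3 * 85 + 67
85 = 1 * 67 + 18
67 = 3 * 18 + 13
18 = 1 * 13 + 5
13 = 2 * 5 + 3
5 = 1 * 3 + 2
3 = 1 * 2 + 1
2 = 2 * 1 + 0
GCD(85, 322) = 1

Yes, coprime (GCD = 1)


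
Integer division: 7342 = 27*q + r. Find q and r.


7342 = 27 * 271 + 25
Check: 7317 + 25 = 7342

q = 271, r = 25


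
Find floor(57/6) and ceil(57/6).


57/6 = 9.5000
floor = 9
ceil = 10

floor = 9, ceil = 10


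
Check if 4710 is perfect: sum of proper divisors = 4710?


Proper divisors of 4710: 1, 2, 3, 5, 6, 10, 15, 30, 157, 314, 471, 785, 942, 1570, 2355
Sum = 1 + 2 + 3 + 5 + 6 + 10 + 15 + 30 + 157 + 314 + 471 + 785 + 942 + 1570 + 2355 = 6666

No, 4710 is not perfect (6666 ≠ 4710)


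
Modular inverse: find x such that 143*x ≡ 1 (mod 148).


Use the extended Euclidean algorithm on (148, 143); each row r = 148*s + 143*t:
r=148, s=1, t=0
r=143, s=0, t=1
q=1: r=5, s=1, t=-1   [148*(1) + 143*(-1) = 5]
q=28: r=3, s=-28, t=29   [148*(-28) + 143*(29) = 3]
q=1: r=2, s=29, t=-30   [148*(29) + 143*(-30) = 2]
q=1: r=1, s=-57, t=59   [148*(-57) + 143*(59) = 1]
q=2: r=0, s=143, t=-148   [148*(143) + 143*(-148) = 0]
GCD = 1 with t = 59, so 143*(59) ≡ 1 (mod 148)
Inverse = 59 mod 148 = 59
Check: 143 * 59 = 8437 ≡ 1 (mod 148)

143^(-1) ≡ 59 (mod 148)


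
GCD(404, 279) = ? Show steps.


404 = 1 * 279 + 125
279 = 2 * 125 + 29
125 = 4 * 29 + 9
29 = 3 * 9 + 2
9 = 4 * 2 + 1
2 = 2 * 1 + 0
GCD = 1


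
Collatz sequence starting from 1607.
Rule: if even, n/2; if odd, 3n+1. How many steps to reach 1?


1607 → 4822 → 2411 → 7234 → 3617 → 10852 → 5426 → 2713 → 8140 → 4070 → 2035 → 6106 → 3053 → 9160 → 4580 → 2290 → 1145 → 3436 → 1718 → 859 → 2578 → 1289 → 3868 → 1934 → 967 → 2902 → 1451 → 4354 → 2177 → 6532 → 3266 → 1633 → 4900 → 2450 → 1225 → 3676 → 1838 → 919 → 2758 → 1379 → 4138 → 2069 → 6208 → 3104 → 1552 → 776 → 388 → 194 → 97 → 292 → 146 → 73 → 220 → 110 → 55 → 166 → 83 → 250 → 125 → 376 → 188 → 94 → 47 → 142 → 71 → 214 → 107 → 322 → 161 → 484 → 242 → 121 → 364 → 182 → 91 → 274 → 137 → 412 → 206 → 103 → 310 → 155 → 466 → 233 → 700 → 350 → 175 → 526 → 263 → 790 → 395 → 1186 → 593 → 1780 → 890 → 445 → 1336 → 668 → 334 → 167 → 502 → 251 → 754 → 377 → 1132 → 566 → 283 → 850 → 425 → 1276 → 638 → 319 → 958 → 479 → 1438 → 719 → 2158 → 1079 → 3238 → 1619 → 4858 → 2429 → 7288 → 3644 → 1822 → 911 → 2734 → 1367 → 4102 → 2051 → 6154 → 3077 → 9232 → 4616 → 2308 → 1154 → 577 → 1732 → 866 → 433 → 1300 → 650 → 325 → 976 → 488 → 244 → 122 → 61 → 184 → 92 → 46 → 23 → 70 → 35 → 106 → 53 → 160 → 80 → 40 → 20 → 10 → 5 → 16 → 8 → 4 → 2 → 1
Total steps = 166

166 steps


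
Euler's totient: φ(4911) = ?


4911 = 3 × 1637
Prime factors: 3, 1637
φ(4911) = 4911 × (1-1/3) × (1-1/1637)
= 4911 × 2/3 × 1636/1637 = 3272

φ(4911) = 3272


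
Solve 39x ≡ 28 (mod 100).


GCD(39, 100) = 1, unique solution
a^(-1) mod 100 = 59
x = 59 * 28 mod 100 = 52

x ≡ 52 (mod 100)


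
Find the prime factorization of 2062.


2062 / 2 = 1031
1031 / 1031 = 1
2062 = 2 × 1031


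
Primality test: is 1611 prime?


1611 / 3 = 537 (exact division)
1611 is NOT prime.

No, 1611 is not prime


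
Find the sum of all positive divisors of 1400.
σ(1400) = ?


Divisors of 1400: 1, 2, 4, 5, 7, 8, 10, 14, 20, 25, 28, 35, 40, 50, 56, 70, 100, 140, 175, 200, 280, 350, 700, 1400
Sum = 1 + 2 + 4 + 5 + 7 + 8 + 10 + 14 + 20 + 25 + 28 + 35 + 40 + 50 + 56 + 70 + 100 + 140 + 175 + 200 + 280 + 350 + 700 + 1400 = 3720

σ(1400) = 3720


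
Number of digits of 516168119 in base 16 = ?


516168119 in base 16 = 1EC419B7
Number of digits = 8

8 digits (base 16)


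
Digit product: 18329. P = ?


1 × 8 × 3 × 2 × 9 = 432


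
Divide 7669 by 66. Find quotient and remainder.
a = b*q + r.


7669 = 66 * 116 + 13
Check: 7656 + 13 = 7669

q = 116, r = 13


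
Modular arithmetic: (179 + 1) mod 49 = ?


179 + 1 = 180
180 mod 49 = 33


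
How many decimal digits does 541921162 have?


541921162 has 9 digits in base 10
floor(log10(541921162)) + 1 = floor(8.7339) + 1 = 9

9 digits (base 10)


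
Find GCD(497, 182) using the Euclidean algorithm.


497 = 2 * 182 + 133
182 = 1 * 133 + 49
133 = 2 * 49 + 35
49 = 1 * 35 + 14
35 = 2 * 14 + 7
14 = 2 * 7 + 0
GCD = 7


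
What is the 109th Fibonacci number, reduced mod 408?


F(k) mod 408 for k=1..109:
1, 1, 2, 3, 5, 8, 13, 21, 34, 55, 89, 144, 233, 377, 202, 171, 373, 136, 101, 237, 338, 167, 97, 264, 361, 217, 170, 387, 149, 128, 277, 405, 274, 271, 137, 0, 137, 137, 274, 3, 277, 280, 149, 21, 170, 191, 361, 144, 97, 241, 338, 171, 101, 272, 373, 237, 202, 31, 233, 264, 89, 353, 34, 387, 13, 400, 5, 405, 2, 407, 1, 0, 1, 1, 2, 3, 5, 8, 13, 21, 34, 55, 89, 144, 233, 377, 202, 171, 373, 136, 101, 237, 338, 167, 97, 264, 361, 217, 170, 387, 149, 128, 277, 405, 274, 271, 137, 0, 137
F(109) mod 408 = 137


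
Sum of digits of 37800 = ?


3 + 7 + 8 + 0 + 0 = 18


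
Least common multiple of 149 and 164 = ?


GCD(149, 164) = 1
LCM = 149*164/1 = 24436/1 = 24436

LCM = 24436


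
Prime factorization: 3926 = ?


3926 / 2 = 1963
1963 / 13 = 151
151 / 151 = 1
3926 = 2 × 13 × 151


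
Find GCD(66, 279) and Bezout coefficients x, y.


Tabular extended Euclidean (each row: r = 66*s + 279*t):
r=66, s=1, t=0
r=279, s=0, t=1
q=0: r=66, s=1, t=0   [66*(1) + 279*(0) = 66]
q=4: r=15, s=-4, t=1   [66*(-4) + 279*(1) = 15]
q=4: r=6, s=17, t=-4   [66*(17) + 279*(-4) = 6]
q=2: r=3, s=-38, t=9   [66*(-38) + 279*(9) = 3]
q=2: r=0, s=93, t=-22   [66*(93) + 279*(-22) = 0]
GCD = 3; from the row with r=3: x=-38, y=9
Check: 66*(-38) + 279*(9) = -2508 + 2511 = 3

GCD = 3, x = -38, y = 9


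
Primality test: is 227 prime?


Check divisors up to sqrt(227) = 15.0665
No divisors found.
227 is prime.

Yes, 227 is prime


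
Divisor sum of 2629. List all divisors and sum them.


Divisors of 2629: 1, 11, 239, 2629
Sum = 1 + 11 + 239 + 2629 = 2880

σ(2629) = 2880


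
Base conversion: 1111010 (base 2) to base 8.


1111010 (base 2) = 122 (decimal)
122 (decimal) = 172 (base 8)


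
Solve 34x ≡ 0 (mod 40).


GCD(34, 40) = 2 divides 0
Divide: 17x ≡ 0 (mod 20)
x ≡ 0 (mod 20)


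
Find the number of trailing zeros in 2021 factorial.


floor(2021/5) = 404
floor(2021/25) = 80
floor(2021/125) = 16
floor(2021/625) = 3
Total = 503

503 trailing zeros


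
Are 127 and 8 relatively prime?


Euclidean algorithm:
127 = 15 * 8 + 7
8 = 1 * 7 + 1
7 = 7 * 1 + 0
GCD(127, 8) = 1

Yes, coprime (GCD = 1)


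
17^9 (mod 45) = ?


17^1 mod 45 = 17
17^2 mod 45 = 19
17^3 mod 45 = 8
17^4 mod 45 = 1
17^5 mod 45 = 17
17^6 mod 45 = 19
17^7 mod 45 = 8
17^8 mod 45 = 1
17^9 mod 45 = 17


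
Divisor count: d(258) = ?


258 = 2^1 × 3^1 × 43^1
d(258) = (1+1) × (1+1) × (1+1) = 8

8 divisors


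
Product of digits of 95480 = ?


9 × 5 × 4 × 8 × 0 = 0


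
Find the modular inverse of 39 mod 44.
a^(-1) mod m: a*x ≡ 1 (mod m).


Use the extended Euclidean algorithm on (44, 39); each row r = 44*s + 39*t:
r=44, s=1, t=0
r=39, s=0, t=1
q=1: r=5, s=1, t=-1   [44*(1) + 39*(-1) = 5]
q=7: r=4, s=-7, t=8   [44*(-7) + 39*(8) = 4]
q=1: r=1, s=8, t=-9   [44*(8) + 39*(-9) = 1]
q=4: r=0, s=-39, t=44   [44*(-39) + 39*(44) = 0]
GCD = 1 with t = -9, so 39*(-9) ≡ 1 (mod 44)
Inverse = -9 mod 44 = 35
Check: 39 * 35 = 1365 ≡ 1 (mod 44)

39^(-1) ≡ 35 (mod 44)


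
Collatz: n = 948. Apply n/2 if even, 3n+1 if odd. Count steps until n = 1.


948 → 474 → 237 → 712 → 356 → 178 → 89 → 268 → 134 → 67 → 202 → 101 → 304 → 152 → 76 → 38 → 19 → 58 → 29 → 88 → 44 → 22 → 11 → 34 → 17 → 52 → 26 → 13 → 40 → 20 → 10 → 5 → 16 → 8 → 4 → 2 → 1
Total steps = 36

36 steps


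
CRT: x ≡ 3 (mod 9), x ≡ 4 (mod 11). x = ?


M = 9*11 = 99
M1 = M/9 = 11, M2 = M/11 = 9
M1^(-1) mod 9 = 5, M2^(-1) mod 11 = 5
x = 3*11*5 + 4*9*5 = 345
345 mod 99 = 48
Check: 48 mod 9 = 3 ✓, 48 mod 11 = 4 ✓

x ≡ 48 (mod 99)


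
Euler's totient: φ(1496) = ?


1496 = 2^3 × 11 × 17
Prime factors: 2, 11, 17
φ(1496) = 1496 × (1-1/2) × (1-1/11) × (1-1/17)
= 1496 × 1/2 × 10/11 × 16/17 = 640

φ(1496) = 640


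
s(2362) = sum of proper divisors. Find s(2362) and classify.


Proper divisors: 1, 2, 1181
Sum = 1 + 2 + 1181 = 1184
1184 < 2362 → deficient

s(2362) = 1184 (deficient)


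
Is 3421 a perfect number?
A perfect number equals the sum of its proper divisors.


Proper divisors of 3421: 1, 11, 311
Sum = 1 + 11 + 311 = 323

No, 3421 is not perfect (323 ≠ 3421)


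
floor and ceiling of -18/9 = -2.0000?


-18/9 = -2.0000
floor = -2
ceil = -2

floor = -2, ceil = -2


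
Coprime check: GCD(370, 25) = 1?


Euclidean algorithm:
370 = 14 * 25 + 20
25 = 1 * 20 + 5
20 = 4 * 5 + 0
GCD(370, 25) = 5

No, not coprime (GCD = 5)


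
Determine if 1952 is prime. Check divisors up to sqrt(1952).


1952 / 2 = 976 (exact division)
1952 is NOT prime.

No, 1952 is not prime


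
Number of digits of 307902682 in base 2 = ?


307902682 in base 2 = 10010010110100011100011011010
Number of digits = 29

29 digits (base 2)


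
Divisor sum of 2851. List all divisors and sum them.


Divisors of 2851: 1, 2851
Sum = 1 + 2851 = 2852

σ(2851) = 2852


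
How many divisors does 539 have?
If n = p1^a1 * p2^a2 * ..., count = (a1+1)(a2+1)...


539 = 7^2 × 11^1
d(539) = (2+1) × (1+1) = 6

6 divisors


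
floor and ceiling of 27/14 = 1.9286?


27/14 = 1.9286
floor = 1
ceil = 2

floor = 1, ceil = 2


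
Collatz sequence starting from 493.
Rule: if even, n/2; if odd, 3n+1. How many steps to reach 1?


493 → 1480 → 740 → 370 → 185 → 556 → 278 → 139 → 418 → 209 → 628 → 314 → 157 → 472 → 236 → 118 → 59 → 178 → 89 → 268 → 134 → 67 → 202 → 101 → 304 → 152 → 76 → 38 → 19 → 58 → 29 → 88 → 44 → 22 → 11 → 34 → 17 → 52 → 26 → 13 → 40 → 20 → 10 → 5 → 16 → 8 → 4 → 2 → 1
Total steps = 48

48 steps
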